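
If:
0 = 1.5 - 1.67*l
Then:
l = 0.90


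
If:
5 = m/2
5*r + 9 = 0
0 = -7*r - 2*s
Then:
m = 10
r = -9/5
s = 63/10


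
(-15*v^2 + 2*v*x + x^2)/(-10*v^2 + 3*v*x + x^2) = (-3*v + x)/(-2*v + x)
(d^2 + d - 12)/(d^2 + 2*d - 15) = (d + 4)/(d + 5)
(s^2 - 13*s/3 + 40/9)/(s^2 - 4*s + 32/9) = (3*s - 5)/(3*s - 4)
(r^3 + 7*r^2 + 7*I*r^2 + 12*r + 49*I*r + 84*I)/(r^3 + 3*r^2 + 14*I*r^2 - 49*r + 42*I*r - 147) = (r + 4)/(r + 7*I)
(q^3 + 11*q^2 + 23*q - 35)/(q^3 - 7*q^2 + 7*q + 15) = (q^3 + 11*q^2 + 23*q - 35)/(q^3 - 7*q^2 + 7*q + 15)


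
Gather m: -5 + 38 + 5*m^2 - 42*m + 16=5*m^2 - 42*m + 49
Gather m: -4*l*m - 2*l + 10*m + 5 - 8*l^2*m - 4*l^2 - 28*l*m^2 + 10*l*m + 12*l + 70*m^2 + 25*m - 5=-4*l^2 + 10*l + m^2*(70 - 28*l) + m*(-8*l^2 + 6*l + 35)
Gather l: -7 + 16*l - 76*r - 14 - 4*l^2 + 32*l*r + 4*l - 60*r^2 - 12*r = -4*l^2 + l*(32*r + 20) - 60*r^2 - 88*r - 21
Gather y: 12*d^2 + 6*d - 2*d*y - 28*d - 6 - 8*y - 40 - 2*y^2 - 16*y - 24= 12*d^2 - 22*d - 2*y^2 + y*(-2*d - 24) - 70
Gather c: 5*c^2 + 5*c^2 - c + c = 10*c^2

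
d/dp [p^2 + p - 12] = 2*p + 1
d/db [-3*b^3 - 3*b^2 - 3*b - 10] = -9*b^2 - 6*b - 3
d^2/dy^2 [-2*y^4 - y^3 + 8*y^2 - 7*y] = -24*y^2 - 6*y + 16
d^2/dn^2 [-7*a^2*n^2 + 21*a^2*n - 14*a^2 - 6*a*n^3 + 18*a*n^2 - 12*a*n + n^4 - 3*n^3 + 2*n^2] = -14*a^2 - 36*a*n + 36*a + 12*n^2 - 18*n + 4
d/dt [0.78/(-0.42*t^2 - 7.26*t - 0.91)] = (0.6552*t + 5.6628)/(0.42*t^2 + 7.26*t + 0.91)^2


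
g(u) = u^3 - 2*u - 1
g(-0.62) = 0.00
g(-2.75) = -16.30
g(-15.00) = -3346.00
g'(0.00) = -2.00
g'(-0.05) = -1.99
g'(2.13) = 11.61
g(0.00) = -1.00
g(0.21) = -1.41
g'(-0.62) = -0.85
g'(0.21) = -1.87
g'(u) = 3*u^2 - 2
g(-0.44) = -0.21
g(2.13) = 4.40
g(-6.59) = -274.01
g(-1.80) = -3.23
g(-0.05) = -0.90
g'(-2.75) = 20.69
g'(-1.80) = 7.72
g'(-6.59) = 128.28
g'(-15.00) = 673.00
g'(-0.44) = -1.42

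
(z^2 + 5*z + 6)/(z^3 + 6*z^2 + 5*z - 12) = (z + 2)/(z^2 + 3*z - 4)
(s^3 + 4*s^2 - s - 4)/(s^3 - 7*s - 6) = (s^2 + 3*s - 4)/(s^2 - s - 6)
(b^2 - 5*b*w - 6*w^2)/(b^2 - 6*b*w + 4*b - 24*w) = (b + w)/(b + 4)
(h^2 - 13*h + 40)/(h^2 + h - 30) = (h - 8)/(h + 6)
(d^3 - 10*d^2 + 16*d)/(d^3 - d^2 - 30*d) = (-d^2 + 10*d - 16)/(-d^2 + d + 30)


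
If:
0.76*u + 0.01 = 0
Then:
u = -0.01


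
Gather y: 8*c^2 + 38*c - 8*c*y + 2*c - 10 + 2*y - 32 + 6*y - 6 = 8*c^2 + 40*c + y*(8 - 8*c) - 48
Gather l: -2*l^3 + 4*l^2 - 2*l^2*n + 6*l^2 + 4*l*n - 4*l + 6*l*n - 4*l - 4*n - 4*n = -2*l^3 + l^2*(10 - 2*n) + l*(10*n - 8) - 8*n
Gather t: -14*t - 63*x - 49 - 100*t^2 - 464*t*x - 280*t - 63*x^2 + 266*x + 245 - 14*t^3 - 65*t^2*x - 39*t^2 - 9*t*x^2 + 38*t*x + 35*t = -14*t^3 + t^2*(-65*x - 139) + t*(-9*x^2 - 426*x - 259) - 63*x^2 + 203*x + 196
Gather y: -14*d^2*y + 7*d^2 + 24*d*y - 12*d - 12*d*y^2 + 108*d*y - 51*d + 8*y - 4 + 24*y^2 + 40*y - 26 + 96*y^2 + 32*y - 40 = 7*d^2 - 63*d + y^2*(120 - 12*d) + y*(-14*d^2 + 132*d + 80) - 70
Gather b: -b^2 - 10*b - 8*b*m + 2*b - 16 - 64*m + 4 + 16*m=-b^2 + b*(-8*m - 8) - 48*m - 12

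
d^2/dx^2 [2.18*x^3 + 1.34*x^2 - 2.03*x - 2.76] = 13.08*x + 2.68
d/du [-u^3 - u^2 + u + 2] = -3*u^2 - 2*u + 1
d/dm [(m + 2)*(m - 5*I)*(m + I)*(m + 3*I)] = 4*m^3 + m^2*(6 - 3*I) + m*(34 - 4*I) + 34 + 15*I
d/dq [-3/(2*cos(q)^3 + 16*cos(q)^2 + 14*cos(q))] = 3*(3*sin(q)^2 - 16*cos(q) - 10)*sin(q)/(2*(cos(q)^2 + 8*cos(q) + 7)^2*cos(q)^2)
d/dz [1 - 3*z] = -3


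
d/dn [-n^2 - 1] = -2*n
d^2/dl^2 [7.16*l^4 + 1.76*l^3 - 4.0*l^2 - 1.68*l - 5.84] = 85.92*l^2 + 10.56*l - 8.0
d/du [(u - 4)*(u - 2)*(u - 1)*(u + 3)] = 4*u^3 - 12*u^2 - 14*u + 34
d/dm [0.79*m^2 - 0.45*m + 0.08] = 1.58*m - 0.45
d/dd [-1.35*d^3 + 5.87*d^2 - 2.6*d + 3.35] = -4.05*d^2 + 11.74*d - 2.6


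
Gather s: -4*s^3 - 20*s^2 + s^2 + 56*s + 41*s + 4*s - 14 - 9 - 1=-4*s^3 - 19*s^2 + 101*s - 24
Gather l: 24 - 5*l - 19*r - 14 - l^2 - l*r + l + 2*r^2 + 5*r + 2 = -l^2 + l*(-r - 4) + 2*r^2 - 14*r + 12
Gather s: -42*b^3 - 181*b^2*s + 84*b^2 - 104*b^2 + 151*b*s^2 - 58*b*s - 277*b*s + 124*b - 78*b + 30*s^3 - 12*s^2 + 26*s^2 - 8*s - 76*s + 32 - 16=-42*b^3 - 20*b^2 + 46*b + 30*s^3 + s^2*(151*b + 14) + s*(-181*b^2 - 335*b - 84) + 16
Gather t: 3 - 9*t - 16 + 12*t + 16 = 3*t + 3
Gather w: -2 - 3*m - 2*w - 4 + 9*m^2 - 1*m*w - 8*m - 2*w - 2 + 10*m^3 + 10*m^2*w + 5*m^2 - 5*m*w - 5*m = 10*m^3 + 14*m^2 - 16*m + w*(10*m^2 - 6*m - 4) - 8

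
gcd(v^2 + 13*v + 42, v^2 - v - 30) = 1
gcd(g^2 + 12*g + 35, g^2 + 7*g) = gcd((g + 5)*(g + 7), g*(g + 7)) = g + 7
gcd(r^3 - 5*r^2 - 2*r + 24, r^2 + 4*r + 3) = 1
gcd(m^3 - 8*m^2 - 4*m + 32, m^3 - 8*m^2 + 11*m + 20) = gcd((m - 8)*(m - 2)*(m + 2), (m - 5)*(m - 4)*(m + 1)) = 1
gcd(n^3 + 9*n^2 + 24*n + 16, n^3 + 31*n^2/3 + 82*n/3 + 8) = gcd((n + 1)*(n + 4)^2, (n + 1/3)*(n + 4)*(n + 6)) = n + 4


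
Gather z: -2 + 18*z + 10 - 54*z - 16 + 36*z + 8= 0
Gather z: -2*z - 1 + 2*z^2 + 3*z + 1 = 2*z^2 + z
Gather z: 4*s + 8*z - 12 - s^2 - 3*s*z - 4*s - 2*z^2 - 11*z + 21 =-s^2 - 2*z^2 + z*(-3*s - 3) + 9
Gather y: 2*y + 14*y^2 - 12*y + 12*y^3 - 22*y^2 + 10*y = 12*y^3 - 8*y^2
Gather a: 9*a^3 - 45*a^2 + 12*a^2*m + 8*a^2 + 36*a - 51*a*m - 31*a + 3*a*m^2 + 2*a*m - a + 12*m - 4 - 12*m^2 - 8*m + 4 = 9*a^3 + a^2*(12*m - 37) + a*(3*m^2 - 49*m + 4) - 12*m^2 + 4*m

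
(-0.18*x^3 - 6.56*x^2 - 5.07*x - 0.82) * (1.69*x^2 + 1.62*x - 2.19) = -0.3042*x^5 - 11.378*x^4 - 18.8013*x^3 + 4.7672*x^2 + 9.7749*x + 1.7958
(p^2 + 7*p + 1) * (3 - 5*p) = -5*p^3 - 32*p^2 + 16*p + 3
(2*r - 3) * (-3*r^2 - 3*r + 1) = -6*r^3 + 3*r^2 + 11*r - 3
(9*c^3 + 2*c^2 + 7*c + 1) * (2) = 18*c^3 + 4*c^2 + 14*c + 2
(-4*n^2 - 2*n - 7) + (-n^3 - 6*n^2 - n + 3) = -n^3 - 10*n^2 - 3*n - 4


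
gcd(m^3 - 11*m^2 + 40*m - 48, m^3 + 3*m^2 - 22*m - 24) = m - 4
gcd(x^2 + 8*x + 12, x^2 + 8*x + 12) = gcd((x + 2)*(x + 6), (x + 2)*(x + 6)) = x^2 + 8*x + 12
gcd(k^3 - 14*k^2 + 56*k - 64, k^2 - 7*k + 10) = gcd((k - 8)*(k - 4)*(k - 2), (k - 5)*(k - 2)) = k - 2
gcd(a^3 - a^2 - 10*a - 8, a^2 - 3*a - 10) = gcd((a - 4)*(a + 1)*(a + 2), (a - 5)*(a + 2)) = a + 2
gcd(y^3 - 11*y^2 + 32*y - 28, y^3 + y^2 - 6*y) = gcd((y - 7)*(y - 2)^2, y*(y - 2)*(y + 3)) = y - 2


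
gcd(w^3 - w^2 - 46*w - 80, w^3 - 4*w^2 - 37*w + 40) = w^2 - 3*w - 40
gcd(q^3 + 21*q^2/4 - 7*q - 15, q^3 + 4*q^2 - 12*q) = q^2 + 4*q - 12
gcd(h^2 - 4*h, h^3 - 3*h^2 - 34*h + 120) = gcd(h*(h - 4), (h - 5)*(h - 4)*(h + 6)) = h - 4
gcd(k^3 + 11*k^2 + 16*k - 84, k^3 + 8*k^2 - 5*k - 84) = k + 7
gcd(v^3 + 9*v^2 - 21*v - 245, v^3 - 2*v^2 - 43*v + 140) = v^2 + 2*v - 35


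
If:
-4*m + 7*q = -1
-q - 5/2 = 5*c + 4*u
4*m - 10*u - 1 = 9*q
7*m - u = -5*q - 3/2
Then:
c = -1719/3490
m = -53/698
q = -65/349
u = 13/349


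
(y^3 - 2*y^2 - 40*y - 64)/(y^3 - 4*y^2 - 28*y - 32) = (y + 4)/(y + 2)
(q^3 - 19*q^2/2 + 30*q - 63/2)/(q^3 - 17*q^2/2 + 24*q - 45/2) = (2*q - 7)/(2*q - 5)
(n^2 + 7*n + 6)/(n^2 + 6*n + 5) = (n + 6)/(n + 5)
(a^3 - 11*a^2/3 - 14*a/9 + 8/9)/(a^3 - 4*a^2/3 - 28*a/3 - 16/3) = (a - 1/3)/(a + 2)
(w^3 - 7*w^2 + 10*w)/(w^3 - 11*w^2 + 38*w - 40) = w/(w - 4)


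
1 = 1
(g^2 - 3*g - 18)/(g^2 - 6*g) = (g + 3)/g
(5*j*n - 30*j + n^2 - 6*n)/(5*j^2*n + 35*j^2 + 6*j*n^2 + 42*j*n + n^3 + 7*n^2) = (n - 6)/(j*n + 7*j + n^2 + 7*n)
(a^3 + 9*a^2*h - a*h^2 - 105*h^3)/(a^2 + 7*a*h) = a + 2*h - 15*h^2/a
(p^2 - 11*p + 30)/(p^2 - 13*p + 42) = (p - 5)/(p - 7)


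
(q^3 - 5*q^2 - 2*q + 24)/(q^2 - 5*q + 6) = (q^2 - 2*q - 8)/(q - 2)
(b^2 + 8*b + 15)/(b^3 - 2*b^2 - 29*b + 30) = (b + 3)/(b^2 - 7*b + 6)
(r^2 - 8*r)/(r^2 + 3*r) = (r - 8)/(r + 3)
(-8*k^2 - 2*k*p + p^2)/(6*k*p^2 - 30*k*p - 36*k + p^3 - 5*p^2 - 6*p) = (8*k^2 + 2*k*p - p^2)/(-6*k*p^2 + 30*k*p + 36*k - p^3 + 5*p^2 + 6*p)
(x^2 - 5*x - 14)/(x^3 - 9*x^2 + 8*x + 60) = (x - 7)/(x^2 - 11*x + 30)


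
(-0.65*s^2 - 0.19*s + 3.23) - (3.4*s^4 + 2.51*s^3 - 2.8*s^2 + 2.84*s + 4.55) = -3.4*s^4 - 2.51*s^3 + 2.15*s^2 - 3.03*s - 1.32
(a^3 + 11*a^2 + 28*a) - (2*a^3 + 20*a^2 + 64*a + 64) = -a^3 - 9*a^2 - 36*a - 64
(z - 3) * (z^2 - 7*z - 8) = z^3 - 10*z^2 + 13*z + 24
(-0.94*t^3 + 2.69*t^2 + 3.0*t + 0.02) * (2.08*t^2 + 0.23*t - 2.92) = -1.9552*t^5 + 5.379*t^4 + 9.6035*t^3 - 7.1232*t^2 - 8.7554*t - 0.0584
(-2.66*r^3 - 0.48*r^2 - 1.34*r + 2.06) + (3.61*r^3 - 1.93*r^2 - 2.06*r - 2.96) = 0.95*r^3 - 2.41*r^2 - 3.4*r - 0.9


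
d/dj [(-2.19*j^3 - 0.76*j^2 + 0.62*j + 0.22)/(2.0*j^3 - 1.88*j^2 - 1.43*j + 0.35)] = (5.6372*j^4 + 3.7834*j^3 - 1.3671*j^2 + 0.2952*j + 0.5316)/(4.0*j^6 - 7.52*j^5 - 2.1856*j^4 + 6.7768*j^3 + 0.7289*j^2 - 1.001*j + 0.1225)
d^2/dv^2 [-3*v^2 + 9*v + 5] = -6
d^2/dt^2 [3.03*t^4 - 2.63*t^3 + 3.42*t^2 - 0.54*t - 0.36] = 36.36*t^2 - 15.78*t + 6.84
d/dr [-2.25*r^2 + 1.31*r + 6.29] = 1.31 - 4.5*r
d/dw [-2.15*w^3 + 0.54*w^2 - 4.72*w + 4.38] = -6.45*w^2 + 1.08*w - 4.72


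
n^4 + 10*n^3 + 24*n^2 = n^2*(n + 4)*(n + 6)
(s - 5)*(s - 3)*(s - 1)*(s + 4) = s^4 - 5*s^3 - 13*s^2 + 77*s - 60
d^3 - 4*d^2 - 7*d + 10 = (d - 5)*(d - 1)*(d + 2)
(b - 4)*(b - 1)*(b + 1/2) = b^3 - 9*b^2/2 + 3*b/2 + 2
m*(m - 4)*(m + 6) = m^3 + 2*m^2 - 24*m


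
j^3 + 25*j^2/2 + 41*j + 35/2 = (j + 1/2)*(j + 5)*(j + 7)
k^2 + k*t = k*(k + t)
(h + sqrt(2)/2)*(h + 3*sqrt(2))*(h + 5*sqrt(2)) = h^3 + 17*sqrt(2)*h^2/2 + 38*h + 15*sqrt(2)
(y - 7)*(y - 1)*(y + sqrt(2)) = y^3 - 8*y^2 + sqrt(2)*y^2 - 8*sqrt(2)*y + 7*y + 7*sqrt(2)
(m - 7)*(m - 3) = m^2 - 10*m + 21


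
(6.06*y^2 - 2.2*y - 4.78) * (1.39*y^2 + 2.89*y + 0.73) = 8.4234*y^4 + 14.4554*y^3 - 8.5784*y^2 - 15.4202*y - 3.4894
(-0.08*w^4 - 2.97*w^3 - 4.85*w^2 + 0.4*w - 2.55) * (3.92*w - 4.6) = -0.3136*w^5 - 11.2744*w^4 - 5.35*w^3 + 23.878*w^2 - 11.836*w + 11.73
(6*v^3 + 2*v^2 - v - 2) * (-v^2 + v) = -6*v^5 + 4*v^4 + 3*v^3 + v^2 - 2*v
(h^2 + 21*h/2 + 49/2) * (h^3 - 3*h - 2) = h^5 + 21*h^4/2 + 43*h^3/2 - 67*h^2/2 - 189*h/2 - 49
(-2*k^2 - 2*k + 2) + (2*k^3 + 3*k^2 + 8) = 2*k^3 + k^2 - 2*k + 10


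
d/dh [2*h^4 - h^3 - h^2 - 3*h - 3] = 8*h^3 - 3*h^2 - 2*h - 3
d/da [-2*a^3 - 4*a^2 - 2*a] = -6*a^2 - 8*a - 2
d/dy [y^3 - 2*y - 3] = 3*y^2 - 2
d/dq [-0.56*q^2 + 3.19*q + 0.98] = 3.19 - 1.12*q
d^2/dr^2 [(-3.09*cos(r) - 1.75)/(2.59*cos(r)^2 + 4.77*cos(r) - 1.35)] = (0.0809159231463603*(1 - cos(r)^2)^2 + 0.190986588177259*cos(r)^5 + 0.812936914724894*cos(r)^3 + 0.288579391169922*cos(r)^2 - 1.63680482944036*cos(r) - 1.29410483698749)/(0.542976939203354*cos(r)^2 + 1.0*cos(r) - 0.283018867924528)^3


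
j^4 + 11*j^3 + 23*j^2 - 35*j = j*(j - 1)*(j + 5)*(j + 7)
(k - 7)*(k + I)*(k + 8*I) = k^3 - 7*k^2 + 9*I*k^2 - 8*k - 63*I*k + 56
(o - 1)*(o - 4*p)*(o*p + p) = o^3*p - 4*o^2*p^2 - o*p + 4*p^2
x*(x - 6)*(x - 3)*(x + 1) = x^4 - 8*x^3 + 9*x^2 + 18*x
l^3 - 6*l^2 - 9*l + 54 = (l - 6)*(l - 3)*(l + 3)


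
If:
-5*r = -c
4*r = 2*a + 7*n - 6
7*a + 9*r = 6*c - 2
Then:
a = 3*r - 2/7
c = 5*r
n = 46/49 - 2*r/7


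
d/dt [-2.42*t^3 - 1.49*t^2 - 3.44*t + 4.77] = -7.26*t^2 - 2.98*t - 3.44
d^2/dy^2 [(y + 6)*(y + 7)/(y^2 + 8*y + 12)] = 10/(y^3 + 6*y^2 + 12*y + 8)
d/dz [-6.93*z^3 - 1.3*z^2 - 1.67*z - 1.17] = -20.79*z^2 - 2.6*z - 1.67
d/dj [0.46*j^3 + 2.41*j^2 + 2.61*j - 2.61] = 1.38*j^2 + 4.82*j + 2.61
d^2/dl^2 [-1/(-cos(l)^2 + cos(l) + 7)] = (4*sin(l)^4 - 31*sin(l)^2 - 13*cos(l)/4 - 3*cos(3*l)/4 + 11)/(sin(l)^2 + cos(l) + 6)^3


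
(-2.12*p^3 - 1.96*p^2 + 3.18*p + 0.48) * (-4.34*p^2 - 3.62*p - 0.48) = 9.2008*p^5 + 16.1808*p^4 - 5.6884*p^3 - 12.654*p^2 - 3.264*p - 0.2304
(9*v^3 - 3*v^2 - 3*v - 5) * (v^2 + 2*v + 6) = 9*v^5 + 15*v^4 + 45*v^3 - 29*v^2 - 28*v - 30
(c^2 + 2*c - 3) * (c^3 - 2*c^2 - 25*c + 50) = c^5 - 32*c^3 + 6*c^2 + 175*c - 150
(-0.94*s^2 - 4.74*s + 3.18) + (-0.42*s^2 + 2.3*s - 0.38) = -1.36*s^2 - 2.44*s + 2.8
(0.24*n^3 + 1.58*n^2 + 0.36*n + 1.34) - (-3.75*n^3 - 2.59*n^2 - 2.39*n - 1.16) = 3.99*n^3 + 4.17*n^2 + 2.75*n + 2.5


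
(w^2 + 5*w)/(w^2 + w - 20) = w/(w - 4)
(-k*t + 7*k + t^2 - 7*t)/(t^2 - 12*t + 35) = (-k + t)/(t - 5)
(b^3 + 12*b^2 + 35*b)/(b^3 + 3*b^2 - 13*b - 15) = b*(b + 7)/(b^2 - 2*b - 3)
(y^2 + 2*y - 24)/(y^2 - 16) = (y + 6)/(y + 4)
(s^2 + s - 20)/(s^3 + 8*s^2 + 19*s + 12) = (s^2 + s - 20)/(s^3 + 8*s^2 + 19*s + 12)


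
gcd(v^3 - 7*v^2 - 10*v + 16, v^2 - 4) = v + 2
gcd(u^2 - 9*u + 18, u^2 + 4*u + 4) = 1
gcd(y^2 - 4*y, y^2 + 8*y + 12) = 1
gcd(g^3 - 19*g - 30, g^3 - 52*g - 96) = g + 2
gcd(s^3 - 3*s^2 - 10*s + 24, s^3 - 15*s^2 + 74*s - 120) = s - 4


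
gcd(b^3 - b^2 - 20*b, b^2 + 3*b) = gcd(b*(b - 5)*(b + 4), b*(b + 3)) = b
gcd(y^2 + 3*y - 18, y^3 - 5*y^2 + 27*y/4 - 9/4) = y - 3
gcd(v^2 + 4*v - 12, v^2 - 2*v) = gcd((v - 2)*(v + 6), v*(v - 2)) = v - 2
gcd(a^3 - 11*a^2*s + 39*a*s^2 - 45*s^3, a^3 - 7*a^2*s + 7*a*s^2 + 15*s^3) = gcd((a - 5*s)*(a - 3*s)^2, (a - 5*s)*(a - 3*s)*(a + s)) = a^2 - 8*a*s + 15*s^2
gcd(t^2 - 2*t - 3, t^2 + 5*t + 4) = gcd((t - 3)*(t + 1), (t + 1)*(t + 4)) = t + 1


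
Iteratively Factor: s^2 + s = (s)*(s + 1)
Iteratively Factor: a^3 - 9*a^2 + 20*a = (a)*(a^2 - 9*a + 20) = a*(a - 5)*(a - 4)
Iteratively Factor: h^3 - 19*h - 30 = (h + 3)*(h^2 - 3*h - 10) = (h + 2)*(h + 3)*(h - 5)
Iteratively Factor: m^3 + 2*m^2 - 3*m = (m - 1)*(m^2 + 3*m) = m*(m - 1)*(m + 3)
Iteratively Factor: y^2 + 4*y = (y + 4)*(y)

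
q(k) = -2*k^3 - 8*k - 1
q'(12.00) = -872.00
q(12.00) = -3553.00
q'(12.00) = -872.00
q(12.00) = -3553.00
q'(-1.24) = -17.23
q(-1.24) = 12.73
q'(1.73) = -25.96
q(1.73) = -25.20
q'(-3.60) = -85.76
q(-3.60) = 121.11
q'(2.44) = -43.72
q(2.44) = -49.57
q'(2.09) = -34.21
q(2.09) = -35.98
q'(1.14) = -15.80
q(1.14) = -13.08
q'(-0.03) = -8.01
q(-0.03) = -0.76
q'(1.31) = -18.30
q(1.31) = -15.98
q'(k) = -6*k^2 - 8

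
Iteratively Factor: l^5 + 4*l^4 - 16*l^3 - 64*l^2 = (l - 4)*(l^4 + 8*l^3 + 16*l^2) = l*(l - 4)*(l^3 + 8*l^2 + 16*l) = l*(l - 4)*(l + 4)*(l^2 + 4*l) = l^2*(l - 4)*(l + 4)*(l + 4)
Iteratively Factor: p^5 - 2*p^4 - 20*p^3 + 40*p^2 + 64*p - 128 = (p - 4)*(p^4 + 2*p^3 - 12*p^2 - 8*p + 32) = (p - 4)*(p - 2)*(p^3 + 4*p^2 - 4*p - 16) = (p - 4)*(p - 2)*(p + 2)*(p^2 + 2*p - 8) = (p - 4)*(p - 2)^2*(p + 2)*(p + 4)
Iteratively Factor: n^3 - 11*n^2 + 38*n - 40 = (n - 5)*(n^2 - 6*n + 8) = (n - 5)*(n - 2)*(n - 4)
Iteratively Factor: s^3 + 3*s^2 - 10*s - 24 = (s + 2)*(s^2 + s - 12) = (s - 3)*(s + 2)*(s + 4)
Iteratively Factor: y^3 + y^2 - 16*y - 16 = (y + 1)*(y^2 - 16) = (y + 1)*(y + 4)*(y - 4)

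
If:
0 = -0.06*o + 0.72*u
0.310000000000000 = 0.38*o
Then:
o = 0.82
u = 0.07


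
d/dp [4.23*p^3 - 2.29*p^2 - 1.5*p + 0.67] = 12.69*p^2 - 4.58*p - 1.5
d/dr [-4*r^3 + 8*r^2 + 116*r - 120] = -12*r^2 + 16*r + 116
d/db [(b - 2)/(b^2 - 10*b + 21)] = (b^2 - 10*b - 2*(b - 5)*(b - 2) + 21)/(b^2 - 10*b + 21)^2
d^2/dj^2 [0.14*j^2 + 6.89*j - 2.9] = 0.280000000000000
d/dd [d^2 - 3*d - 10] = 2*d - 3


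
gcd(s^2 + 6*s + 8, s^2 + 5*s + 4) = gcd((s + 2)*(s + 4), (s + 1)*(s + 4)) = s + 4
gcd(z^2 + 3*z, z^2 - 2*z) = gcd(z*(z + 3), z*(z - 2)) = z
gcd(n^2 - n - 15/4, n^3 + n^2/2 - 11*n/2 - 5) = n - 5/2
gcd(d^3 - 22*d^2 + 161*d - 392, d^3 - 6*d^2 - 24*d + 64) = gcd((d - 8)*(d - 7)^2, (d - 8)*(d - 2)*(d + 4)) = d - 8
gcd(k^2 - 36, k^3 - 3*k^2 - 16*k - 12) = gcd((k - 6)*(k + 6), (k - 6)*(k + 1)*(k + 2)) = k - 6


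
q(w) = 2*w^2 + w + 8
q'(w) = 4*w + 1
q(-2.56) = 18.55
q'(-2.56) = -9.24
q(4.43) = 51.68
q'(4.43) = 18.72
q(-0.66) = 8.21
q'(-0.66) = -1.64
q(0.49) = 8.97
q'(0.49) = 2.96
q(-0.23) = 7.88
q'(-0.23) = 0.08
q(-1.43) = 10.66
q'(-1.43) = -4.72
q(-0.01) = 7.99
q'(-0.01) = 0.96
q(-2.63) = 19.20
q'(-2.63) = -9.52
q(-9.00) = 161.00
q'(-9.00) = -35.00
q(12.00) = 308.00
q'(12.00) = 49.00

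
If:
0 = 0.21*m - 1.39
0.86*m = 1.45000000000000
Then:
No Solution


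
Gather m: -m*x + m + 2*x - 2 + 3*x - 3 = m*(1 - x) + 5*x - 5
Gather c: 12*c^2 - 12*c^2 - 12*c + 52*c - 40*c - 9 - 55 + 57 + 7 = 0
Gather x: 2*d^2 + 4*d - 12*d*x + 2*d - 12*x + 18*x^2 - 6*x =2*d^2 + 6*d + 18*x^2 + x*(-12*d - 18)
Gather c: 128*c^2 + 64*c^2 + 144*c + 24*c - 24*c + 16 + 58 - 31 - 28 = 192*c^2 + 144*c + 15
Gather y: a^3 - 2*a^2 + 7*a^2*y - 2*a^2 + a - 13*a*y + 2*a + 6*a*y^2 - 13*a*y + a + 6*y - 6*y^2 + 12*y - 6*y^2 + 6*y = a^3 - 4*a^2 + 4*a + y^2*(6*a - 12) + y*(7*a^2 - 26*a + 24)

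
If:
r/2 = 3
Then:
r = 6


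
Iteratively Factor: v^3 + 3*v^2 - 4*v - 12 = (v - 2)*(v^2 + 5*v + 6) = (v - 2)*(v + 3)*(v + 2)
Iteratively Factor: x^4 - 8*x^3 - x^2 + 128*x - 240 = (x - 5)*(x^3 - 3*x^2 - 16*x + 48) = (x - 5)*(x + 4)*(x^2 - 7*x + 12) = (x - 5)*(x - 4)*(x + 4)*(x - 3)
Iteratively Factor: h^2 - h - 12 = (h - 4)*(h + 3)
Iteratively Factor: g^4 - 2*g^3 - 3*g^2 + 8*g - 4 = (g - 2)*(g^3 - 3*g + 2) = (g - 2)*(g - 1)*(g^2 + g - 2) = (g - 2)*(g - 1)*(g + 2)*(g - 1)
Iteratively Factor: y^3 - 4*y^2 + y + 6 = (y - 2)*(y^2 - 2*y - 3) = (y - 3)*(y - 2)*(y + 1)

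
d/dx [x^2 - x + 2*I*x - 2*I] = 2*x - 1 + 2*I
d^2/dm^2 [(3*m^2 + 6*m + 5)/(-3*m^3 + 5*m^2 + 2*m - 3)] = 2*(-27*m^6 - 162*m^5 - 54*m^4 + 633*m^3 - 96*m^2 - 285*m - 158)/(27*m^9 - 135*m^8 + 171*m^7 + 136*m^6 - 384*m^5 + 57*m^4 + 253*m^3 - 99*m^2 - 54*m + 27)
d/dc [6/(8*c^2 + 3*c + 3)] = 6*(-16*c - 3)/(8*c^2 + 3*c + 3)^2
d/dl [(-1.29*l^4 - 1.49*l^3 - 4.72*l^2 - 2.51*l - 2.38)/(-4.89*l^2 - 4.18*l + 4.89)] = (12.6162*l^5 + 23.4627*l^4 - 12.776*l^3 - 14.4026*l^2 - 69.438*l - 22.2223)/(23.9121*l^4 + 40.8804*l^3 - 30.3518*l^2 - 40.8804*l + 23.9121)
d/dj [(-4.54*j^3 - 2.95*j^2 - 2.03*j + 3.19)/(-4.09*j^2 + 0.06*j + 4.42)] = (18.5686*j^4 - 0.544799999999999*j^3 - 68.6801*j^2 + 0.0161999999999978*j - 9.164)/(16.7281*j^4 - 0.4908*j^3 - 36.152*j^2 + 0.5304*j + 19.5364)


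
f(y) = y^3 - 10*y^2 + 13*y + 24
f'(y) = 3*y^2 - 20*y + 13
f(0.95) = 28.18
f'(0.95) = -3.29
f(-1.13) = -4.90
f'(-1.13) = 39.43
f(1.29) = 26.28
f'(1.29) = -7.81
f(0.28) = 26.88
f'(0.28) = 7.64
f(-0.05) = 23.32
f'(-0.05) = 14.01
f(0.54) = 28.26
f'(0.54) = 3.07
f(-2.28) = -69.48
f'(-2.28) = 74.20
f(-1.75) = -34.73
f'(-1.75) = 57.19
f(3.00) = 0.00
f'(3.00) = -20.00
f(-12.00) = -3300.00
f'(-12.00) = 685.00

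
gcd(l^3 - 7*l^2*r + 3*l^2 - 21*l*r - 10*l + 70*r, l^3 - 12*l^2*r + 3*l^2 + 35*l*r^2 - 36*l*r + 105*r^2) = -l + 7*r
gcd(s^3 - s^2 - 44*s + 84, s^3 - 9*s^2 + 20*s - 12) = s^2 - 8*s + 12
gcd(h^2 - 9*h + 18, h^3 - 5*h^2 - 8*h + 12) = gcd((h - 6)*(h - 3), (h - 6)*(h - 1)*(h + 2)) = h - 6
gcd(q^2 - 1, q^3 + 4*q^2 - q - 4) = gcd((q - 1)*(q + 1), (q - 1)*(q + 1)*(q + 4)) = q^2 - 1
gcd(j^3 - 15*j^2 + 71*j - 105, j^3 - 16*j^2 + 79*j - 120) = j^2 - 8*j + 15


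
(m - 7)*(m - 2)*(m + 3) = m^3 - 6*m^2 - 13*m + 42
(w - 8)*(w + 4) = w^2 - 4*w - 32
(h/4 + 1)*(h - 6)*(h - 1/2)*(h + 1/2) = h^4/4 - h^3/2 - 97*h^2/16 + h/8 + 3/2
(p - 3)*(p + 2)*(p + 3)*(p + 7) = p^4 + 9*p^3 + 5*p^2 - 81*p - 126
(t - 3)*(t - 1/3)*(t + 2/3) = t^3 - 8*t^2/3 - 11*t/9 + 2/3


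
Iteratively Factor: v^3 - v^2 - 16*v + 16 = (v - 4)*(v^2 + 3*v - 4) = (v - 4)*(v + 4)*(v - 1)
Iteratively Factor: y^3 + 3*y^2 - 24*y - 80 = (y + 4)*(y^2 - y - 20) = (y - 5)*(y + 4)*(y + 4)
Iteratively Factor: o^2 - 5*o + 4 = (o - 1)*(o - 4)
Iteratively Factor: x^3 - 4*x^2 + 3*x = (x - 3)*(x^2 - x) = (x - 3)*(x - 1)*(x)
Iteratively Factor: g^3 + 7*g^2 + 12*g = (g + 4)*(g^2 + 3*g) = (g + 3)*(g + 4)*(g)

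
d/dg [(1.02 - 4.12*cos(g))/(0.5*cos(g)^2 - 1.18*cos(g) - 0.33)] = (-2.06*cos(g)^2 + 1.02*cos(g) - 2.5632)*sin(g)/(0.25*cos(g)^4 - 1.18*cos(g)^3 + 1.0624*cos(g)^2 + 0.7788*cos(g) + 0.1089)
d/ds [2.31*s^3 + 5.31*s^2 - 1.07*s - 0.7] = 6.93*s^2 + 10.62*s - 1.07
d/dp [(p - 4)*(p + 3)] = 2*p - 1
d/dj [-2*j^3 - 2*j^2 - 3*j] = -6*j^2 - 4*j - 3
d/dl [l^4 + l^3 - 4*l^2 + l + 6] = 4*l^3 + 3*l^2 - 8*l + 1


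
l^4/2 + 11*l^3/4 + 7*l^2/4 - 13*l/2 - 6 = (l/2 + 1)*(l - 3/2)*(l + 1)*(l + 4)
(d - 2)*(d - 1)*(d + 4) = d^3 + d^2 - 10*d + 8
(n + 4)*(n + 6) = n^2 + 10*n + 24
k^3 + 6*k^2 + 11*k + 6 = (k + 1)*(k + 2)*(k + 3)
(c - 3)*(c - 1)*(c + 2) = c^3 - 2*c^2 - 5*c + 6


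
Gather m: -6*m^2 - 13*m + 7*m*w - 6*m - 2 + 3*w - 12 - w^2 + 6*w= -6*m^2 + m*(7*w - 19) - w^2 + 9*w - 14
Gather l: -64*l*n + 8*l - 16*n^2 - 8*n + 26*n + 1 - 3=l*(8 - 64*n) - 16*n^2 + 18*n - 2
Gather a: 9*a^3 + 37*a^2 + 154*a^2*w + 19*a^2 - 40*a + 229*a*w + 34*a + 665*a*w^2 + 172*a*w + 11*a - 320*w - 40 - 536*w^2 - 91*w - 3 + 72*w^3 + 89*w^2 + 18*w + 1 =9*a^3 + a^2*(154*w + 56) + a*(665*w^2 + 401*w + 5) + 72*w^3 - 447*w^2 - 393*w - 42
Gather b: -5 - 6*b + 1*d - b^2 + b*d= -b^2 + b*(d - 6) + d - 5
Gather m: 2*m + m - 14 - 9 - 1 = 3*m - 24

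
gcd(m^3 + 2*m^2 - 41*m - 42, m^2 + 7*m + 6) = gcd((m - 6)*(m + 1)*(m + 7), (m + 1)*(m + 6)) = m + 1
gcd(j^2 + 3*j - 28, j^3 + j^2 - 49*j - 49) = j + 7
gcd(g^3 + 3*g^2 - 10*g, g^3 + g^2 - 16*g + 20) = g^2 + 3*g - 10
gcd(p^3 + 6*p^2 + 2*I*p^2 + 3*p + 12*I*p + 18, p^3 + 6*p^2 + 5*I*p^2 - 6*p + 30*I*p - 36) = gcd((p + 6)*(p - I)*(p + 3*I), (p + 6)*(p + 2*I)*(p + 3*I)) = p^2 + p*(6 + 3*I) + 18*I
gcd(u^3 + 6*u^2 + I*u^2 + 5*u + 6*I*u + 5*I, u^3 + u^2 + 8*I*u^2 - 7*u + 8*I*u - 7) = u^2 + u*(1 + I) + I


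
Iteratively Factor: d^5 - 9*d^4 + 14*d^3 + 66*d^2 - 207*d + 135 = (d - 3)*(d^4 - 6*d^3 - 4*d^2 + 54*d - 45) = (d - 3)^2*(d^3 - 3*d^2 - 13*d + 15) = (d - 3)^2*(d - 1)*(d^2 - 2*d - 15) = (d - 3)^2*(d - 1)*(d + 3)*(d - 5)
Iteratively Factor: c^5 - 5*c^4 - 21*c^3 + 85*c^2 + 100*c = (c + 4)*(c^4 - 9*c^3 + 15*c^2 + 25*c) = (c + 1)*(c + 4)*(c^3 - 10*c^2 + 25*c) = (c - 5)*(c + 1)*(c + 4)*(c^2 - 5*c) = (c - 5)^2*(c + 1)*(c + 4)*(c)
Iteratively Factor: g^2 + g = (g + 1)*(g)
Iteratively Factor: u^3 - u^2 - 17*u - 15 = (u + 1)*(u^2 - 2*u - 15) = (u + 1)*(u + 3)*(u - 5)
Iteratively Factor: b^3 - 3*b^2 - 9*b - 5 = (b - 5)*(b^2 + 2*b + 1) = (b - 5)*(b + 1)*(b + 1)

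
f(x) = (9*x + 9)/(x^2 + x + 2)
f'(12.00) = -0.06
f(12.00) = 0.74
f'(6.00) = -0.22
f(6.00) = 1.43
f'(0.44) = -0.10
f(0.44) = 4.92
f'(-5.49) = -0.23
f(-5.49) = -1.52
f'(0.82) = -0.97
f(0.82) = 4.69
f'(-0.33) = 4.41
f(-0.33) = 3.39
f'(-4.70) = -0.28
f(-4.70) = -1.72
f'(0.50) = -0.30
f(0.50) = 4.91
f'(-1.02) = 4.41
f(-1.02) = -0.09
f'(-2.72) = -0.19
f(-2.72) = -2.32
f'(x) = (-2*x - 1)*(9*x + 9)/(x^2 + x + 2)^2 + 9/(x^2 + x + 2) = 9*(x^2 + x - (x + 1)*(2*x + 1) + 2)/(x^2 + x + 2)^2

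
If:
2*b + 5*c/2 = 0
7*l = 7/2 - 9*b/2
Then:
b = 7/9 - 14*l/9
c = 56*l/45 - 28/45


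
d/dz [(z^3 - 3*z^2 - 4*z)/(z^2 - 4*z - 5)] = (z^2 - 10*z + 20)/(z^2 - 10*z + 25)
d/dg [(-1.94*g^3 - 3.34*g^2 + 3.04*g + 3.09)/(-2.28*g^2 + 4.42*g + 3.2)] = (4.4232*g^4 - 17.1496*g^3 - 26.4556*g^2 - 7.2856*g - 3.9298)/(5.1984*g^4 - 20.1552*g^3 + 4.9444*g^2 + 28.288*g + 10.24)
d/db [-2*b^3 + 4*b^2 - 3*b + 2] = -6*b^2 + 8*b - 3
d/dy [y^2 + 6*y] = 2*y + 6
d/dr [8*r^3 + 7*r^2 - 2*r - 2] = 24*r^2 + 14*r - 2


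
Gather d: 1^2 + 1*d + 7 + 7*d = 8*d + 8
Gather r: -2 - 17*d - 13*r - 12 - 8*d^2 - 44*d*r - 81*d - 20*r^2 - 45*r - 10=-8*d^2 - 98*d - 20*r^2 + r*(-44*d - 58) - 24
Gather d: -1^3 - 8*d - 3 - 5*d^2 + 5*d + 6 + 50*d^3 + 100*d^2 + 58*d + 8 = 50*d^3 + 95*d^2 + 55*d + 10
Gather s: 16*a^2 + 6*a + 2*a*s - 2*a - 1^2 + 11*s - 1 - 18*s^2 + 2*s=16*a^2 + 4*a - 18*s^2 + s*(2*a + 13) - 2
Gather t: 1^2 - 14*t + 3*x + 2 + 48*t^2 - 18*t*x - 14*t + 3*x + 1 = 48*t^2 + t*(-18*x - 28) + 6*x + 4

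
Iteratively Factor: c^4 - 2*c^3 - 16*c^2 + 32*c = (c + 4)*(c^3 - 6*c^2 + 8*c) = c*(c + 4)*(c^2 - 6*c + 8) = c*(c - 4)*(c + 4)*(c - 2)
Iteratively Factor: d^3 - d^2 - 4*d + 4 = (d - 1)*(d^2 - 4) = (d - 2)*(d - 1)*(d + 2)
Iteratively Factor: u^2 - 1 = (u + 1)*(u - 1)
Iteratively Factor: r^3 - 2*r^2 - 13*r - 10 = (r - 5)*(r^2 + 3*r + 2) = (r - 5)*(r + 1)*(r + 2)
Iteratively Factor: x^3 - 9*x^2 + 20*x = (x - 4)*(x^2 - 5*x) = (x - 5)*(x - 4)*(x)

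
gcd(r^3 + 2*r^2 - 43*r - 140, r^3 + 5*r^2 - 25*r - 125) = r + 5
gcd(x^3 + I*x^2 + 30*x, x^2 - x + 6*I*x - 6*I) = x + 6*I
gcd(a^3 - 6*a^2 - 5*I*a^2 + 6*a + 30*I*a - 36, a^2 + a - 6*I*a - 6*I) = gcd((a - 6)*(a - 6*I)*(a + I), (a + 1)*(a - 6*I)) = a - 6*I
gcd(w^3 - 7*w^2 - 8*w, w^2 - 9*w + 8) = w - 8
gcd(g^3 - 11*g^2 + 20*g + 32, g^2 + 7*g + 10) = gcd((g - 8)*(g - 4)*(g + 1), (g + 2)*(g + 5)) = 1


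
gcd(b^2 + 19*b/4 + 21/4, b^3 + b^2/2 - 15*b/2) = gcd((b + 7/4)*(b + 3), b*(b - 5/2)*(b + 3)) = b + 3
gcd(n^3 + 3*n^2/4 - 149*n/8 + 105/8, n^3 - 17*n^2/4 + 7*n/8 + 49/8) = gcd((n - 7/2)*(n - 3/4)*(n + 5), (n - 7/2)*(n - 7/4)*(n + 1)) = n - 7/2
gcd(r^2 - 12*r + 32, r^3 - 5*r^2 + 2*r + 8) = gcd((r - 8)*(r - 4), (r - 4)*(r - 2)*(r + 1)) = r - 4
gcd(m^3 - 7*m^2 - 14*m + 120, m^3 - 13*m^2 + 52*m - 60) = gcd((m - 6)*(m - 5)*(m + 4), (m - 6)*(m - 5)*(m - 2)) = m^2 - 11*m + 30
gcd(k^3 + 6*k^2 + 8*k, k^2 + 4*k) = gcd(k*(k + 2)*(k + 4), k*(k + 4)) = k^2 + 4*k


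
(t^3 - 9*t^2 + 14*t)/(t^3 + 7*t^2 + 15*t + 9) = t*(t^2 - 9*t + 14)/(t^3 + 7*t^2 + 15*t + 9)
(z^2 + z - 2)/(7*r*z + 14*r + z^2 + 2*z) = (z - 1)/(7*r + z)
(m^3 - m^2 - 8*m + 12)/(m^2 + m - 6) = m - 2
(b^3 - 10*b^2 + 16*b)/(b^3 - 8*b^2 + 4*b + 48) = b*(b^2 - 10*b + 16)/(b^3 - 8*b^2 + 4*b + 48)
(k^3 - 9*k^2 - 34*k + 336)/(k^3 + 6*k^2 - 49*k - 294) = (k - 8)/(k + 7)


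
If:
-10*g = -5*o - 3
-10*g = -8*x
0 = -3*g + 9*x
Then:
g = 0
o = -3/5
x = 0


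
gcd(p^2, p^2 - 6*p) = p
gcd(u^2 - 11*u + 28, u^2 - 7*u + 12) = u - 4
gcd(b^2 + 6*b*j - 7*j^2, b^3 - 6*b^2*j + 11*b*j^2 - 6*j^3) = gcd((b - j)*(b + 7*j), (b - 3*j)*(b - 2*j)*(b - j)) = b - j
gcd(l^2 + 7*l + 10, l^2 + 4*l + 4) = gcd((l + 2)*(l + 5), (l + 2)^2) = l + 2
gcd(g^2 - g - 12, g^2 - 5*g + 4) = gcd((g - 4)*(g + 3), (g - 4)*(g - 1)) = g - 4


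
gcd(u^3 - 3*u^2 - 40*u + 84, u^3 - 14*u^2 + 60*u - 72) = u - 2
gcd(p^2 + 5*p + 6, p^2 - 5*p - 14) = p + 2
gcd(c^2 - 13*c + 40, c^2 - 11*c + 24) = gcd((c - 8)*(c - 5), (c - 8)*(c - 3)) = c - 8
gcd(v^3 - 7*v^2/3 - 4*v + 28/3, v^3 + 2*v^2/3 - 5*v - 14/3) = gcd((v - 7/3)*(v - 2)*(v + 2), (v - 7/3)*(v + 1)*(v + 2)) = v^2 - v/3 - 14/3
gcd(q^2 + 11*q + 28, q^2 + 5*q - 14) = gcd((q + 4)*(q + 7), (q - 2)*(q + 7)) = q + 7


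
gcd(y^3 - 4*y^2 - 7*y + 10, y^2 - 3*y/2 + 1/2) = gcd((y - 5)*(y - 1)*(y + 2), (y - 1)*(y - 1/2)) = y - 1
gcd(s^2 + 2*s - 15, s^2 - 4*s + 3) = s - 3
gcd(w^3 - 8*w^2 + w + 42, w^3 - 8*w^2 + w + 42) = w^3 - 8*w^2 + w + 42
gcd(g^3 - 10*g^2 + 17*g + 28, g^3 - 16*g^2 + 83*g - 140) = g^2 - 11*g + 28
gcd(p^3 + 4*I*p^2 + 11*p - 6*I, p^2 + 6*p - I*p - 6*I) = p - I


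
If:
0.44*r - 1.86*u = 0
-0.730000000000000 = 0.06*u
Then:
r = -51.43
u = -12.17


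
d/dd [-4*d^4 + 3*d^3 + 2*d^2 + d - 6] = -16*d^3 + 9*d^2 + 4*d + 1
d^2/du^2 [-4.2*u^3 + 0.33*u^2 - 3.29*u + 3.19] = 0.66 - 25.2*u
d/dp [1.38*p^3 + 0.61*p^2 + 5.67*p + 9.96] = 4.14*p^2 + 1.22*p + 5.67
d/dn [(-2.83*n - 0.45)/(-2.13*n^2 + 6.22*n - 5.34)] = (-6.0279*n^2 - 1.917*n + 17.9112)/(4.5369*n^4 - 26.4972*n^3 + 61.4368*n^2 - 66.4296*n + 28.5156)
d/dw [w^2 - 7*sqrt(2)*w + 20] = 2*w - 7*sqrt(2)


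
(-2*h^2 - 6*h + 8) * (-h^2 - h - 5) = 2*h^4 + 8*h^3 + 8*h^2 + 22*h - 40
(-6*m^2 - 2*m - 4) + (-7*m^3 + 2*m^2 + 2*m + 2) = -7*m^3 - 4*m^2 - 2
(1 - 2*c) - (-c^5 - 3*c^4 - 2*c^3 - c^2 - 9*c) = c^5 + 3*c^4 + 2*c^3 + c^2 + 7*c + 1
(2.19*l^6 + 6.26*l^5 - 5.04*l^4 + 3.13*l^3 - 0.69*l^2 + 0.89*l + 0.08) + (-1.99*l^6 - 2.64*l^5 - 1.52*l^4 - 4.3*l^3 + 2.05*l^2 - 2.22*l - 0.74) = 0.2*l^6 + 3.62*l^5 - 6.56*l^4 - 1.17*l^3 + 1.36*l^2 - 1.33*l - 0.66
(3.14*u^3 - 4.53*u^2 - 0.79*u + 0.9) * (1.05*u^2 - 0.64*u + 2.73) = 3.297*u^5 - 6.7661*u^4 + 10.6419*u^3 - 10.9163*u^2 - 2.7327*u + 2.457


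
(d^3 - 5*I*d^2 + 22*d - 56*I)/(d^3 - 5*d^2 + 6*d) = (d^3 - 5*I*d^2 + 22*d - 56*I)/(d*(d^2 - 5*d + 6))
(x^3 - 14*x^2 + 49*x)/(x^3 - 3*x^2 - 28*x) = (x - 7)/(x + 4)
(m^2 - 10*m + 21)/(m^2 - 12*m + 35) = (m - 3)/(m - 5)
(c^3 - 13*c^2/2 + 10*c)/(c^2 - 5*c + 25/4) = 2*c*(c - 4)/(2*c - 5)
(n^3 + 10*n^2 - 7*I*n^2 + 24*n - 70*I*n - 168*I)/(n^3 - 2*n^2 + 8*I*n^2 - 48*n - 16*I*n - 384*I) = (n^2 + n*(4 - 7*I) - 28*I)/(n^2 + 8*n*(-1 + I) - 64*I)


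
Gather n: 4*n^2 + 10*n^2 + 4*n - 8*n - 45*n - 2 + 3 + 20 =14*n^2 - 49*n + 21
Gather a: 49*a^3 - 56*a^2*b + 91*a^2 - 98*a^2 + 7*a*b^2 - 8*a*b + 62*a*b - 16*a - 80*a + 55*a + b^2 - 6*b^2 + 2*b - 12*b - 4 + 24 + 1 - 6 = 49*a^3 + a^2*(-56*b - 7) + a*(7*b^2 + 54*b - 41) - 5*b^2 - 10*b + 15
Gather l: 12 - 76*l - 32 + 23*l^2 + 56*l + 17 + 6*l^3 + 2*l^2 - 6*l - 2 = 6*l^3 + 25*l^2 - 26*l - 5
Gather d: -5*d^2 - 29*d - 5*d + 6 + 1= -5*d^2 - 34*d + 7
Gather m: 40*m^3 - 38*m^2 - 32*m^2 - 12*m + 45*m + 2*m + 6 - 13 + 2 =40*m^3 - 70*m^2 + 35*m - 5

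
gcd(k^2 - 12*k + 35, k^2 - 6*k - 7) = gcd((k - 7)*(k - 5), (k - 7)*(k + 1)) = k - 7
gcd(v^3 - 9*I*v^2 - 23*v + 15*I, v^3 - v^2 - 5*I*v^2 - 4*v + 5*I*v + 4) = v - I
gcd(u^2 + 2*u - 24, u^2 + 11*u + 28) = 1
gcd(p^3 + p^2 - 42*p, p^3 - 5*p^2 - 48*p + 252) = p^2 + p - 42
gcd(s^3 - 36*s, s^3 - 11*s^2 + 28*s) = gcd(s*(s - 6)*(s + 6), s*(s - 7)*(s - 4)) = s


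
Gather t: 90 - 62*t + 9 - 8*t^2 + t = -8*t^2 - 61*t + 99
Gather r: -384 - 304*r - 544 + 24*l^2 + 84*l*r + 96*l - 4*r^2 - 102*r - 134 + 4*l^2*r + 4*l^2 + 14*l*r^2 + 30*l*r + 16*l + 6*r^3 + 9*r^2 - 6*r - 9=28*l^2 + 112*l + 6*r^3 + r^2*(14*l + 5) + r*(4*l^2 + 114*l - 412) - 1071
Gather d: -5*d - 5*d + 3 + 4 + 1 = 8 - 10*d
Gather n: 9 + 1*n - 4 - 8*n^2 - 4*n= -8*n^2 - 3*n + 5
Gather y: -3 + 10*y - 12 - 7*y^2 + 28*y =-7*y^2 + 38*y - 15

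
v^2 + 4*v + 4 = (v + 2)^2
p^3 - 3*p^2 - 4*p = p*(p - 4)*(p + 1)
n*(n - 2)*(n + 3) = n^3 + n^2 - 6*n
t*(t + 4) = t^2 + 4*t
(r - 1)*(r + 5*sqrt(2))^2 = r^3 - r^2 + 10*sqrt(2)*r^2 - 10*sqrt(2)*r + 50*r - 50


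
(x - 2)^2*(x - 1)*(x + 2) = x^4 - 3*x^3 - 2*x^2 + 12*x - 8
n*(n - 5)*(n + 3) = n^3 - 2*n^2 - 15*n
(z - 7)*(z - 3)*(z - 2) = z^3 - 12*z^2 + 41*z - 42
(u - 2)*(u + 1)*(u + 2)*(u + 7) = u^4 + 8*u^3 + 3*u^2 - 32*u - 28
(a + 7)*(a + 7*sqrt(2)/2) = a^2 + 7*sqrt(2)*a/2 + 7*a + 49*sqrt(2)/2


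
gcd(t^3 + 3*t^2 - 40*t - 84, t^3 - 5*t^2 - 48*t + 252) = t^2 + t - 42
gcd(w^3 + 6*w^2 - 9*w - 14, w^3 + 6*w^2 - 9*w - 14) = w^3 + 6*w^2 - 9*w - 14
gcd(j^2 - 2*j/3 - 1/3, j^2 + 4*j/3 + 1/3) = j + 1/3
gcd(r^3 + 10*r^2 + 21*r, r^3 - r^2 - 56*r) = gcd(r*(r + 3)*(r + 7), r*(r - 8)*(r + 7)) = r^2 + 7*r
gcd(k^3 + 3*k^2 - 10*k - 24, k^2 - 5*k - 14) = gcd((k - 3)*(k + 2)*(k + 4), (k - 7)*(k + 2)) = k + 2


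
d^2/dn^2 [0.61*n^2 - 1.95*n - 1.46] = 1.22000000000000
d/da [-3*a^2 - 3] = -6*a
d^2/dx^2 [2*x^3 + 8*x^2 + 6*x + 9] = 12*x + 16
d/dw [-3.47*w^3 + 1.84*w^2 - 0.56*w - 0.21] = -10.41*w^2 + 3.68*w - 0.56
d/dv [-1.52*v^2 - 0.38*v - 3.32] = -3.04*v - 0.38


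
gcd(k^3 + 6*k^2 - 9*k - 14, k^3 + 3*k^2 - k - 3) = k + 1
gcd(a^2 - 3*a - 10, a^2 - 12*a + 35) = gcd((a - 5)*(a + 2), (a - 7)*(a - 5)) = a - 5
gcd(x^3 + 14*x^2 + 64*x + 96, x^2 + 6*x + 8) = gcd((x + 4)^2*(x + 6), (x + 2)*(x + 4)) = x + 4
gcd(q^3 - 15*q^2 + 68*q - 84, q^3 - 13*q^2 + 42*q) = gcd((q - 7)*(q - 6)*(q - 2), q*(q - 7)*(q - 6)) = q^2 - 13*q + 42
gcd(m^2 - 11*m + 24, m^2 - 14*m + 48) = m - 8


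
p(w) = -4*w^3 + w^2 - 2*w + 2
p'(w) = -12*w^2 + 2*w - 2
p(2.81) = -84.48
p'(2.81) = -91.13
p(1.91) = -26.04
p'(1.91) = -41.96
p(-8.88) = 2899.52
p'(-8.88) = -966.01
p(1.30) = -7.70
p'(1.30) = -19.68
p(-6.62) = 1219.53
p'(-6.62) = -541.13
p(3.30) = -137.46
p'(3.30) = -126.08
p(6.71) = -1174.84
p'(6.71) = -528.87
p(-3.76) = 236.29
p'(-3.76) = -179.17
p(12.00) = -6790.00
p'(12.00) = -1706.00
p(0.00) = 2.00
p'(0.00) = -2.00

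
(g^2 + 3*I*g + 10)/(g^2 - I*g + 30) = (g - 2*I)/(g - 6*I)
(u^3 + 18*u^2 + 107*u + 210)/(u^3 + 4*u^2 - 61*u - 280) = (u + 6)/(u - 8)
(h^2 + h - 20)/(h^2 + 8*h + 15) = (h - 4)/(h + 3)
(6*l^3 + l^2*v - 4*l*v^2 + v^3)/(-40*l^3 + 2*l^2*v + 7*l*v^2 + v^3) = (-3*l^2 - 2*l*v + v^2)/(20*l^2 + 9*l*v + v^2)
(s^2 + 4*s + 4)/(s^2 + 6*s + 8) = (s + 2)/(s + 4)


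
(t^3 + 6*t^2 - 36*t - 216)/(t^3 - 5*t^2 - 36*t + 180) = (t + 6)/(t - 5)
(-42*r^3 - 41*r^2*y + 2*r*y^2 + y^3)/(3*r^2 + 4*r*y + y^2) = (-42*r^2 + r*y + y^2)/(3*r + y)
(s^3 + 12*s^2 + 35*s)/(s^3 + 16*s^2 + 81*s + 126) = s*(s + 5)/(s^2 + 9*s + 18)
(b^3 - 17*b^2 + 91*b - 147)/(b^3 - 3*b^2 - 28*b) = (b^2 - 10*b + 21)/(b*(b + 4))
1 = 1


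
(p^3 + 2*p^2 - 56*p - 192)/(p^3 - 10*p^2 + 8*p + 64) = (p^2 + 10*p + 24)/(p^2 - 2*p - 8)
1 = 1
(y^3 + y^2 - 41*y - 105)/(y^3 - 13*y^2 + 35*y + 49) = (y^2 + 8*y + 15)/(y^2 - 6*y - 7)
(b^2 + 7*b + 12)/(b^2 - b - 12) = (b + 4)/(b - 4)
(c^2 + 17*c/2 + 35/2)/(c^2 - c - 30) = (c + 7/2)/(c - 6)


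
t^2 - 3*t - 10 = (t - 5)*(t + 2)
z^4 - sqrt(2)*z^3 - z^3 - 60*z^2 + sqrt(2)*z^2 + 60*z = z*(z - 1)*(z - 6*sqrt(2))*(z + 5*sqrt(2))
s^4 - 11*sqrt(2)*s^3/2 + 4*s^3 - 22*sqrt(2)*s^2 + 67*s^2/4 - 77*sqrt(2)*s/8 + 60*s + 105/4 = (s + 1/2)*(s + 7/2)*(s - 3*sqrt(2))*(s - 5*sqrt(2)/2)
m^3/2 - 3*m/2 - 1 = (m/2 + 1/2)*(m - 2)*(m + 1)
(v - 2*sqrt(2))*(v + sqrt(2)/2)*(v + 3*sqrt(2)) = v^3 + 3*sqrt(2)*v^2/2 - 11*v - 6*sqrt(2)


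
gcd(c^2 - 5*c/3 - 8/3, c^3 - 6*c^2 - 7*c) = c + 1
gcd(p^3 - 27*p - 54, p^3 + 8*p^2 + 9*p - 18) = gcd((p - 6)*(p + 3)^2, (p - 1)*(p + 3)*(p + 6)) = p + 3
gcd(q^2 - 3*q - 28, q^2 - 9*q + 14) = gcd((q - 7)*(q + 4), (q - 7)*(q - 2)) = q - 7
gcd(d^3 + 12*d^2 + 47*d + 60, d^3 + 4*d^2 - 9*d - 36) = d^2 + 7*d + 12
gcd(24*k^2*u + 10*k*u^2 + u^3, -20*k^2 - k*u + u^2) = 4*k + u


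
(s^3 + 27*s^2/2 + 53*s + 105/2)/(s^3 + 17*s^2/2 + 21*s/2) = (s + 5)/s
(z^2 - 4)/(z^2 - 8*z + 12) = (z + 2)/(z - 6)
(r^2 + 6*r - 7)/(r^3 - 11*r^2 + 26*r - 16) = (r + 7)/(r^2 - 10*r + 16)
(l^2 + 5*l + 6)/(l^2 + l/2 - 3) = 2*(l + 3)/(2*l - 3)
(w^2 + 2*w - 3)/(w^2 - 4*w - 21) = (w - 1)/(w - 7)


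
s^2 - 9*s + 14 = (s - 7)*(s - 2)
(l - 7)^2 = l^2 - 14*l + 49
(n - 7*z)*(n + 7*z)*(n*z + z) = n^3*z + n^2*z - 49*n*z^3 - 49*z^3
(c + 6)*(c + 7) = c^2 + 13*c + 42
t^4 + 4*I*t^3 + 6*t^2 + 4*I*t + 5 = (t - I)^2*(t + I)*(t + 5*I)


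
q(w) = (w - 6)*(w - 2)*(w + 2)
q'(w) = (w - 6)*(w - 2) + (w - 6)*(w + 2) + (w - 2)*(w + 2)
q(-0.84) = 22.53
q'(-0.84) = 8.20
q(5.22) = -18.13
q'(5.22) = 15.11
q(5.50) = -13.12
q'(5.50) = 20.75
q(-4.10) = -129.38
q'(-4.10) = 95.63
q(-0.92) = 21.82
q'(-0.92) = 9.58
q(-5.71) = -334.95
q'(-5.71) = 162.33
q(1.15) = 12.99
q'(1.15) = -13.83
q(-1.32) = 16.53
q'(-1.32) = 17.07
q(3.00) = -15.00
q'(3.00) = -13.00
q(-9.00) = -1155.00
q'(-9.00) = 347.00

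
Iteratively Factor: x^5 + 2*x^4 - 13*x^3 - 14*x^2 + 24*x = (x - 1)*(x^4 + 3*x^3 - 10*x^2 - 24*x) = (x - 1)*(x + 2)*(x^3 + x^2 - 12*x) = x*(x - 1)*(x + 2)*(x^2 + x - 12) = x*(x - 1)*(x + 2)*(x + 4)*(x - 3)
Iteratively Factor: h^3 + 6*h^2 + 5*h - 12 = (h - 1)*(h^2 + 7*h + 12) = (h - 1)*(h + 4)*(h + 3)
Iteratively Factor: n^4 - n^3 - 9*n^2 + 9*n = (n - 1)*(n^3 - 9*n) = n*(n - 1)*(n^2 - 9) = n*(n - 1)*(n + 3)*(n - 3)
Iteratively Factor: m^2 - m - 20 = (m + 4)*(m - 5)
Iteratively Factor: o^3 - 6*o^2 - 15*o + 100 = (o - 5)*(o^2 - o - 20) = (o - 5)^2*(o + 4)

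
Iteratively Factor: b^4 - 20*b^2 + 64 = (b - 2)*(b^3 + 2*b^2 - 16*b - 32) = (b - 2)*(b + 2)*(b^2 - 16) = (b - 2)*(b + 2)*(b + 4)*(b - 4)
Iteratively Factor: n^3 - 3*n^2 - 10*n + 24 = (n - 4)*(n^2 + n - 6) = (n - 4)*(n + 3)*(n - 2)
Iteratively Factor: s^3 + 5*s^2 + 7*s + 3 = (s + 1)*(s^2 + 4*s + 3) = (s + 1)*(s + 3)*(s + 1)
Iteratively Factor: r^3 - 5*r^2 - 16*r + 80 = (r - 5)*(r^2 - 16) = (r - 5)*(r + 4)*(r - 4)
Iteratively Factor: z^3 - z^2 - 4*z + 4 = (z - 2)*(z^2 + z - 2) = (z - 2)*(z + 2)*(z - 1)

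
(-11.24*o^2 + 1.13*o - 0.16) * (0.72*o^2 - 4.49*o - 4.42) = -8.0928*o^4 + 51.2812*o^3 + 44.4919*o^2 - 4.2762*o + 0.7072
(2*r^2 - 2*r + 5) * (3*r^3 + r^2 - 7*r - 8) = 6*r^5 - 4*r^4 - r^3 + 3*r^2 - 19*r - 40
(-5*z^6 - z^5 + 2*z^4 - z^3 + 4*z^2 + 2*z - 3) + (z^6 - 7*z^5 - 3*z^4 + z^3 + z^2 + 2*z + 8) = -4*z^6 - 8*z^5 - z^4 + 5*z^2 + 4*z + 5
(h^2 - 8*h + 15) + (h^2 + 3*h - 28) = 2*h^2 - 5*h - 13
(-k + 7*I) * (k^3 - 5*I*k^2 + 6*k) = -k^4 + 12*I*k^3 + 29*k^2 + 42*I*k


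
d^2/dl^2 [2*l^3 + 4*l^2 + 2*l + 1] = 12*l + 8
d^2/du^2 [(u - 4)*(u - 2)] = 2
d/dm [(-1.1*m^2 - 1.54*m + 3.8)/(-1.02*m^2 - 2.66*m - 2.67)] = (1.3552*m^2 + 13.626*m + 14.2198)/(1.0404*m^4 + 5.4264*m^3 + 12.5224*m^2 + 14.2044*m + 7.1289)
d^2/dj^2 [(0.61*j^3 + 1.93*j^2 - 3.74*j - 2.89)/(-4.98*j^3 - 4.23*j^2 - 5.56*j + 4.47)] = (-70.0297559999999*j^6 + 657.861984*j^5 + 1490.47416*j^4 + 329.309446000001*j^3 + 1661.44932*j^2 + 1144.982466*j + 396.745088)/(123.505992*j^9 + 314.717076*j^8 + 680.990598*j^7 + 445.855347*j^6 + 195.328728*j^5 - 590.263821*j^4 - 160.379954*j^3 - 160.993755*j^2 + 333.281412*j - 89.314623)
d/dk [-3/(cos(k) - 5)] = -3*sin(k)/(cos(k) - 5)^2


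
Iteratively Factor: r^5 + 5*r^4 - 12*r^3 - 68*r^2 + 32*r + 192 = (r + 4)*(r^4 + r^3 - 16*r^2 - 4*r + 48) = (r - 2)*(r + 4)*(r^3 + 3*r^2 - 10*r - 24) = (r - 2)*(r + 4)^2*(r^2 - r - 6) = (r - 2)*(r + 2)*(r + 4)^2*(r - 3)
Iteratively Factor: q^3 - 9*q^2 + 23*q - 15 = (q - 3)*(q^2 - 6*q + 5) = (q - 5)*(q - 3)*(q - 1)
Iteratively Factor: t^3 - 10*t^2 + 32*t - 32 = (t - 4)*(t^2 - 6*t + 8) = (t - 4)^2*(t - 2)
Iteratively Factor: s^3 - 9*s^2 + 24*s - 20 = (s - 2)*(s^2 - 7*s + 10) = (s - 2)^2*(s - 5)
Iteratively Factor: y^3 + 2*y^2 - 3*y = (y + 3)*(y^2 - y) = (y - 1)*(y + 3)*(y)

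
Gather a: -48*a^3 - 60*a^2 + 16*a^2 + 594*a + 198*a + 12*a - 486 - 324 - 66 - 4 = -48*a^3 - 44*a^2 + 804*a - 880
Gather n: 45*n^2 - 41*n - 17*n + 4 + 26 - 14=45*n^2 - 58*n + 16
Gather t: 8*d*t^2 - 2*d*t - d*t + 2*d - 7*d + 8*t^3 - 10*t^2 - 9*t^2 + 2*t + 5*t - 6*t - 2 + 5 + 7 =-5*d + 8*t^3 + t^2*(8*d - 19) + t*(1 - 3*d) + 10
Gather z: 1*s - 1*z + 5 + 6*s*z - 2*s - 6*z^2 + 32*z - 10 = -s - 6*z^2 + z*(6*s + 31) - 5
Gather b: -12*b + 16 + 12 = 28 - 12*b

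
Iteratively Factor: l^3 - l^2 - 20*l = (l + 4)*(l^2 - 5*l) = l*(l + 4)*(l - 5)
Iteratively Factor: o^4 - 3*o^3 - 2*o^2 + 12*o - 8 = (o + 2)*(o^3 - 5*o^2 + 8*o - 4) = (o - 1)*(o + 2)*(o^2 - 4*o + 4) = (o - 2)*(o - 1)*(o + 2)*(o - 2)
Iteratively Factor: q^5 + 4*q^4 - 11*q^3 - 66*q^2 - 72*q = (q + 3)*(q^4 + q^3 - 14*q^2 - 24*q) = q*(q + 3)*(q^3 + q^2 - 14*q - 24) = q*(q + 3)^2*(q^2 - 2*q - 8) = q*(q + 2)*(q + 3)^2*(q - 4)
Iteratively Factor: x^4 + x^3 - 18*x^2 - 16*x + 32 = (x + 2)*(x^3 - x^2 - 16*x + 16) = (x - 4)*(x + 2)*(x^2 + 3*x - 4) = (x - 4)*(x + 2)*(x + 4)*(x - 1)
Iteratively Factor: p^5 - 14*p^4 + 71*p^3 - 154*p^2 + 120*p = (p - 2)*(p^4 - 12*p^3 + 47*p^2 - 60*p) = (p - 3)*(p - 2)*(p^3 - 9*p^2 + 20*p) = (p - 4)*(p - 3)*(p - 2)*(p^2 - 5*p) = p*(p - 4)*(p - 3)*(p - 2)*(p - 5)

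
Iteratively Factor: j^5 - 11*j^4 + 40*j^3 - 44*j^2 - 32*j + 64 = (j + 1)*(j^4 - 12*j^3 + 52*j^2 - 96*j + 64) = (j - 4)*(j + 1)*(j^3 - 8*j^2 + 20*j - 16) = (j - 4)^2*(j + 1)*(j^2 - 4*j + 4) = (j - 4)^2*(j - 2)*(j + 1)*(j - 2)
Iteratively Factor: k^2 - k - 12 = (k + 3)*(k - 4)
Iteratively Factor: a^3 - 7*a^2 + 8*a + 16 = (a + 1)*(a^2 - 8*a + 16) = (a - 4)*(a + 1)*(a - 4)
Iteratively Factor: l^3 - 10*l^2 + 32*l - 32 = (l - 4)*(l^2 - 6*l + 8) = (l - 4)*(l - 2)*(l - 4)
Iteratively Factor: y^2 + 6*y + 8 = (y + 2)*(y + 4)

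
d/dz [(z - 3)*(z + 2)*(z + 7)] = 3*z^2 + 12*z - 13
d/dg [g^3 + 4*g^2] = g*(3*g + 8)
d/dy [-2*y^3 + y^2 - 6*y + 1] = -6*y^2 + 2*y - 6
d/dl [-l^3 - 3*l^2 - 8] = 3*l*(-l - 2)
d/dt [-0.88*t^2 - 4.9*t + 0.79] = -1.76*t - 4.9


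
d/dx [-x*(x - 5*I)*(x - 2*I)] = -3*x^2 + 14*I*x + 10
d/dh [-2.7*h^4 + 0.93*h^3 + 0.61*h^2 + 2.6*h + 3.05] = -10.8*h^3 + 2.79*h^2 + 1.22*h + 2.6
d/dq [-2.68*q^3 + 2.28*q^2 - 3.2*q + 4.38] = -8.04*q^2 + 4.56*q - 3.2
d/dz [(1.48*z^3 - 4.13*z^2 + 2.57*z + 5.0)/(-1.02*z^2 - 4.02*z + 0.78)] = (-1.5096*z^4 - 11.8992*z^3 + 22.6872*z^2 + 3.7572*z + 22.1046)/(1.0404*z^4 + 8.2008*z^3 + 14.5692*z^2 - 6.2712*z + 0.6084)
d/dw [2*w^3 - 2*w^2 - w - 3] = 6*w^2 - 4*w - 1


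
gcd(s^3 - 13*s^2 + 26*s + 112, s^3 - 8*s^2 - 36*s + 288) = s - 8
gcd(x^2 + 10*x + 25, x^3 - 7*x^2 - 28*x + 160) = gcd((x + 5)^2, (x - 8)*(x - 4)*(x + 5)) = x + 5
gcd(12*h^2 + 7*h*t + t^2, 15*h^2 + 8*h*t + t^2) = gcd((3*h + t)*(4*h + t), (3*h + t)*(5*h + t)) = 3*h + t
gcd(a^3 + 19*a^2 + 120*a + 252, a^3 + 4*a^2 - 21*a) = a + 7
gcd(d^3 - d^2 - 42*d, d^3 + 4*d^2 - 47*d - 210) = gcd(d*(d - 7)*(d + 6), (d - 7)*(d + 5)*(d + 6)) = d^2 - d - 42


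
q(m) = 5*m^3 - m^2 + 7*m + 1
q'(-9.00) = 1240.00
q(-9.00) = -3788.00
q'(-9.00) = 1240.00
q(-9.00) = -3788.00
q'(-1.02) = 24.65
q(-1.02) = -12.49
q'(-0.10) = 7.35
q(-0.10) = 0.28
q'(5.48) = 446.50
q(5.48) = 832.16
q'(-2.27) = 88.83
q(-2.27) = -78.53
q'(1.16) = 24.86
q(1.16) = 15.58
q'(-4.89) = 375.46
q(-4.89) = -641.79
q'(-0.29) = 8.84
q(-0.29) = -1.24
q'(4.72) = 331.74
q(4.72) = 537.53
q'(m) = 15*m^2 - 2*m + 7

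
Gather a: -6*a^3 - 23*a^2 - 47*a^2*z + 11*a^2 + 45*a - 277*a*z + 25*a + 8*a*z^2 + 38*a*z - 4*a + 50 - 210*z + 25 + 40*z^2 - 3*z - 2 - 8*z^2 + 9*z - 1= -6*a^3 + a^2*(-47*z - 12) + a*(8*z^2 - 239*z + 66) + 32*z^2 - 204*z + 72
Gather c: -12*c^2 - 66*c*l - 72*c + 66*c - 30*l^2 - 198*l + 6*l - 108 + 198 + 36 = -12*c^2 + c*(-66*l - 6) - 30*l^2 - 192*l + 126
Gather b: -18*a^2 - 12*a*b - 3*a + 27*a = -18*a^2 - 12*a*b + 24*a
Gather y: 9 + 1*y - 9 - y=0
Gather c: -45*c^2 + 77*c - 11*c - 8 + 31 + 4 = -45*c^2 + 66*c + 27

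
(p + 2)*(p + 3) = p^2 + 5*p + 6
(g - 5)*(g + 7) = g^2 + 2*g - 35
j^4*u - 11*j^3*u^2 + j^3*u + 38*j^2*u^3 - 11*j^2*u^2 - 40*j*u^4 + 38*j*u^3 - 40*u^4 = (j - 5*u)*(j - 4*u)*(j - 2*u)*(j*u + u)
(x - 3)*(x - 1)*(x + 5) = x^3 + x^2 - 17*x + 15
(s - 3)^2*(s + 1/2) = s^3 - 11*s^2/2 + 6*s + 9/2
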